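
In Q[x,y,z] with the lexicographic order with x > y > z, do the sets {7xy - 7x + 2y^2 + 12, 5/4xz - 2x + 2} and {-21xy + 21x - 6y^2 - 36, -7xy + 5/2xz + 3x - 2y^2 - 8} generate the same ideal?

For a fixed monomial order, each ideal has a unique reduced Gröbner basis; comparing bases decides equality.
Buchberger on the first generating set:
f_1 = 7xy - 7x + 2y^2 + 12, LT = xy.
f_2 = 5/4xz - 2x + 2, LT = xz.

S(f_1,f_2): lcm = xyz. S = 8/5xy - xz + 2/7y^2z - 8/5y + 12/7z.
  leading term xy: subtract (8/35)·f_1 from 8/5xy - xz + 2/7y^2z - 8/5y + 12/7z → -xz + 8/5x + 2/7y^2z - 16/35y^2 - 8/5y + 12/7z - 96/35
  leading term xz: subtract (-4/5)·f_2 from -xz + 8/5x + 2/7y^2z - 16/35y^2 - 8/5y + 12/7z - 96/35 → 2/7y^2z - 16/35y^2 - 8/5y + 12/7z - 8/7
  leading term y^2z: no divisor's leading term divides it; move 2/7y^2z to the remainder.
  leading term y^2: no divisor's leading term divides it; move -16/35y^2 to the remainder.
  leading term y: no divisor's leading term divides it; move -8/5y to the remainder.
  leading term z: no divisor's leading term divides it; move 12/7z to the remainder.
  leading term 1: no divisor's leading term divides it; move -8/7 to the remainder.
  remainder 2/7y^2z - 16/35y^2 - 8/5y + 12/7z - 8/7 ≠ 0; add g_3 = 2/7y^2z - 16/35y^2 - 8/5y + 12/7z - 8/7 to the basis.

The other S-polynomials (S(f_1,g_3), S(f_2,g_3)) all reduce to 0 modulo the current basis, so we have a Gröbner basis.
Inter-reduce: drop elements whose leading term is divisible by another's, tail-reduce, and make monic.
Reduced Gröbner basis: {xy - x + 2/7y^2 + 12/7, xz - 8/5x + 8/5, y^2z - 8/5y^2 - 28/5y + 6z - 4}.

Buchberger on the second generating set:
h_1 = -21xy + 21x - 6y^2 - 36, LT = xy.
h_2 = -7xy + 5/2xz + 3x - 2y^2 - 8, LT = xy.

S(h_1,h_2): lcm = xy. S = 5/14xz - 4/7x + 4/7.
  leading term xz: no divisor's leading term divides it; move 5/14xz to the remainder.
  leading term x: no divisor's leading term divides it; move -4/7x to the remainder.
  leading term 1: no divisor's leading term divides it; move 4/7 to the remainder.
  remainder 5/14xz - 4/7x + 4/7 ≠ 0; add k_3 = 5/14xz - 4/7x + 4/7 to the basis.

S(h_1,k_3): lcm = xyz. S = 8/5xy - xz + 2/7y^2z - 8/5y + 12/7z.
  leading term xy: subtract (-8/105)·h_1 from 8/5xy - xz + 2/7y^2z - 8/5y + 12/7z → -xz + 8/5x + 2/7y^2z - 16/35y^2 - 8/5y + 12/7z - 96/35
  leading term xz: subtract (-14/5)·k_3 from -xz + 8/5x + 2/7y^2z - 16/35y^2 - 8/5y + 12/7z - 96/35 → 2/7y^2z - 16/35y^2 - 8/5y + 12/7z - 8/7
  leading term y^2z: no divisor's leading term divides it; move 2/7y^2z to the remainder.
  leading term y^2: no divisor's leading term divides it; move -16/35y^2 to the remainder.
  leading term y: no divisor's leading term divides it; move -8/5y to the remainder.
  leading term z: no divisor's leading term divides it; move 12/7z to the remainder.
  leading term 1: no divisor's leading term divides it; move -8/7 to the remainder.
  remainder 2/7y^2z - 16/35y^2 - 8/5y + 12/7z - 8/7 ≠ 0; add k_4 = 2/7y^2z - 16/35y^2 - 8/5y + 12/7z - 8/7 to the basis.

The other S-polynomials (S(h_2,k_3), S(h_1,k_4), S(h_2,k_4), S(k_3,k_4)) all reduce to 0 modulo the current basis, so we have a Gröbner basis.
Inter-reduce: drop elements whose leading term is divisible by another's, tail-reduce, and make monic.
Reduced Gröbner basis: {xy - x + 2/7y^2 + 12/7, xz - 8/5x + 8/5, y^2z - 8/5y^2 - 28/5y + 6z - 4}.

Same reduced basis, so the two generating sets span the same ideal.

Yes, the ideals are equal.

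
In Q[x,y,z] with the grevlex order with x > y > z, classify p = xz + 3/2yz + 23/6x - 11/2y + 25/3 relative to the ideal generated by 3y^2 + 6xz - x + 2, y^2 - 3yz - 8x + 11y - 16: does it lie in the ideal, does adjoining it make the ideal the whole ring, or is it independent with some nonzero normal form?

xz + 3/2yz + 23/6x - 11/2y + 25/3 lies in I (it reduces to 0).

First compute the reduced Gröbner basis of I by Buchberger's algorithm.
f_1 = 3y^2 + 6xz - x + 2, LT = y^2.
f_2 = y^2 - 3yz - 8x + 11y - 16, LT = y^2.

S(f_1,f_2): lcm = y^2. S = 2xz + 3yz + 23/3x - 11y + 50/3.
  leading term xz: no divisor's leading term divides it; move 2xz to the remainder.
  leading term yz: no divisor's leading term divides it; move 3yz to the remainder.
  leading term x: no divisor's leading term divides it; move 23/3x to the remainder.
  leading term y: no divisor's leading term divides it; move -11y to the remainder.
  leading term 1: no divisor's leading term divides it; move 50/3 to the remainder.
  remainder 2xz + 3yz + 23/3x - 11y + 50/3 ≠ 0; add h_3 = 2xz + 3yz + 23/3x - 11y + 50/3 to the basis.

S(f_1,h_3): leading monomials are coprime, so the S-polynomial reduces to 0 (Buchberger's first criterion).
S(f_2,h_3): leading monomials are coprime, so the S-polynomial reduces to 0 (Buchberger's first criterion).
Every S-polynomial of the final basis reduces to 0, so we have a Gröbner basis.
Inter-reduce: drop elements whose leading term is divisible by another's, tail-reduce, and make monic.
Reduced Gröbner basis: {y^2 - 3yz - 8x + 11y - 16, xz + 3/2yz + 23/6x - 11/2y + 25/3}.
Label its elements g_1 = y^2 - 3yz - 8x + 11y - 16, g_2 = xz + 3/2yz + 23/6x - 11/2y + 25/3.

Reduce p = xz + 3/2yz + 23/6x - 11/2y + 25/3 modulo G:
  leading term xz: subtract (1)·g_2 from xz + 3/2yz + 23/6x - 11/2y + 25/3 → 0
  normal form = 0.
Since the normal form is 0, p ∈ I.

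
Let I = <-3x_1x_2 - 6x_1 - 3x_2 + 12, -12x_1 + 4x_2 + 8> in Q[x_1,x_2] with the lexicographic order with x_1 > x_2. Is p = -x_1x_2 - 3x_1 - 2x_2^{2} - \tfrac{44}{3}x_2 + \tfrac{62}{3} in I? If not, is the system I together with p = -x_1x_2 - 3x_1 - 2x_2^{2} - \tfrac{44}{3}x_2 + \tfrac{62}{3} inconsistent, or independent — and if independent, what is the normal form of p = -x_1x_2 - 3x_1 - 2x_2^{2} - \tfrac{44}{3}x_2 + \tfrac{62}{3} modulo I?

-x_1x_2 - 3x_1 - 2x_2^{2} - \tfrac{44}{3}x_2 + \tfrac{62}{3} lies in I (it reduces to 0).

First compute the reduced Gröbner basis of I by Buchberger's algorithm.
f_1 = -3x_1x_2 - 6x_1 - 3x_2 + 12, LT = x_1x_2.
f_2 = -12x_1 + 4x_2 + 8, LT = x_1.

S(f_1,f_2): lcm = x_1x_2. S = 2x_1 + \tfrac{1}{3}x_2^{2} + \tfrac{5}{3}x_2 - 4.
  reduce S modulo (f_1, f_2):
  remainder \tfrac{1}{3}x_2^{2} + \tfrac{7}{3}x_2 - \tfrac{8}{3} ≠ 0; add h_3 = \tfrac{1}{3}x_2^{2} + \tfrac{7}{3}x_2 - \tfrac{8}{3} to the basis.

The other S-polynomials (S(f_1,h_3), S(f_2,h_3)) all reduce to 0 modulo the current basis, so we have a Gröbner basis.
Inter-reduce: drop elements whose leading term is divisible by another's, tail-reduce, and make monic.
Reduced Gröbner basis: {x_1 - \tfrac{1}{3}x_2 - \tfrac{2}{3}, x_2^{2} + 7x_2 - 8}.
Label its elements g_1 = x_1 - \tfrac{1}{3}x_2 - \tfrac{2}{3}, g_2 = x_2^{2} + 7x_2 - 8.

Reduce p = -x_1x_2 - 3x_1 - 2x_2^{2} - \tfrac{44}{3}x_2 + \tfrac{62}{3} modulo G:
  leading term x_1x_2: subtract (-x_2)·g_1 from -x_1x_2 - 3x_1 - 2x_2^{2} - \tfrac{44}{3}x_2 + \tfrac{62}{3} → -3x_1 - \tfrac{7}{3}x_2^{2} - \tfrac{46}{3}x_2 + \tfrac{62}{3}
  leading term x_1: subtract (-3)·g_1 from -3x_1 - \tfrac{7}{3}x_2^{2} - \tfrac{46}{3}x_2 + \tfrac{62}{3} → -\tfrac{7}{3}x_2^{2} - \tfrac{49}{3}x_2 + \tfrac{56}{3}
  leading term x_2^{2}: subtract (-\tfrac{7}{3})·g_2 from -\tfrac{7}{3}x_2^{2} - \tfrac{49}{3}x_2 + \tfrac{56}{3} → 0
  normal form = 0.
Since the normal form is 0, p ∈ I.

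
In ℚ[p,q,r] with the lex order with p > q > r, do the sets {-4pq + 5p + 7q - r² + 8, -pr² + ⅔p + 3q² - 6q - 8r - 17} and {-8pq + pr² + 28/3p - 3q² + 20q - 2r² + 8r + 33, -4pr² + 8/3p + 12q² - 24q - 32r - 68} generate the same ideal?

Equality of ideals is decidable: compute both reduced Gröbner bases (unique for the ordering) and check whether they agree.
Buchberger on the first generating set:
f_1 = -4pq + 5p + 7q - r² + 8, LT = pq.
f_2 = -pr² + ⅔p + 3q² - 6q - 8r - 17, LT = pr².

S(f_1,f_2): lcm = pqr². S = ⅔pq - 5/4pr² + 3q³ - 6q² - 7/4qr² - 8qr - 17q + ¼r⁴ - 2r².
  leading term pq: subtract (-⅙)·f_1 from ⅔pq - 5/4pr² + 3q³ - 6q² - 7/4qr² - 8qr - 17q + ¼r⁴ - 2r² → -5/4pr² + ⅚p + 3q³ - 6q² - 7/4qr² - 8qr - 95/6q + ¼r⁴ - 13/6r² + 4/3
  leading term pr²: subtract (5/4)·f_2 from -5/4pr² + ⅚p + 3q³ - 6q² - 7/4qr² - 8qr - 95/6q + ¼r⁴ - 13/6r² + 4/3 → 3q³ - 39/4q² - 7/4qr² - 8qr - 25/3q + ¼r⁴ - 13/6r² + 10r + 271/12
  leading term q³: no divisor's leading term divides it; move 3q³ to the remainder.
  leading term q²: no divisor's leading term divides it; move -39/4q² to the remainder.
  leading term qr²: no divisor's leading term divides it; move -7/4qr² to the remainder.
  leading term qr: no divisor's leading term divides it; move -8qr to the remainder.
  leading term q: no divisor's leading term divides it; move -25/3q to the remainder.
  leading term r⁴: no divisor's leading term divides it; move ¼r⁴ to the remainder.
  leading term r²: no divisor's leading term divides it; move -13/6r² to the remainder.
  leading term r: no divisor's leading term divides it; move 10r to the remainder.
  leading term 1: no divisor's leading term divides it; move 271/12 to the remainder.
  remainder 3q³ - 39/4q² - 7/4qr² - 8qr - 25/3q + ¼r⁴ - 13/6r² + 10r + 271/12 ≠ 0; add g_3 = 3q³ - 39/4q² - 7/4qr² - 8qr - 25/3q + ¼r⁴ - 13/6r² + 10r + 271/12 to the basis.

The other S-polynomials (S(f_1,g_3), S(f_2,g_3)) all reduce to 0 modulo the current basis, so we have a Gröbner basis.
Inter-reduce: drop elements whose leading term is divisible by another's, tail-reduce, and make monic.
Reduced Gröbner basis: {pq - 5/4p - 7/4q + ¼r² - 2, pr² - ⅔p - 3q² + 6q + 8r + 17, q³ - 13/4q² - 7/12qr² - 8/3qr - 25/9q + 1/12r⁴ - 13/18r² + 10/3r + 271/36}.

Buchberger on the second generating set:
h_1 = -8pq + pr² + 28/3p - 3q² + 20q - 2r² + 8r + 33, LT = pq.
h_2 = -4pr² + 8/3p + 12q² - 24q - 32r - 68, LT = pr².

S(h_1,h_2): lcm = pqr². S = ⅔pq - ⅛pr⁴ - 7/6pr² + 3q³ + ⅜q²r² - 6q² - 5/2qr² - 8qr - 17q + ¼r⁴ - r³ - 33/8r².
  leading term pq: subtract (-1/12)·h_1 from ⅔pq - ⅛pr⁴ - 7/6pr² + 3q³ + ⅜q²r² - 6q² - 5/2qr² - 8qr - 17q + ¼r⁴ - r³ - 33/8r² → -⅛pr⁴ - 13/12pr² + 7/9p + 3q³ + ⅜q²r² - 25/4q² - 5/2qr² - 8qr - 46/3q + ¼r⁴ - r³ - 103/24r² + ⅔r + 11/4
  leading term pr⁴: subtract (1/32r²)·h_2 from -⅛pr⁴ - 13/12pr² + 7/9p + 3q³ + ⅜q²r² - 25/4q² - 5/2qr² - 8qr - 46/3q + ¼r⁴ - r³ - 103/24r² + ⅔r + 11/4 → -7/6pr² + 7/9p + 3q³ - 25/4q² - 7/4qr² - 8qr - 46/3q + ¼r⁴ - 13/6r² + ⅔r + 11/4
  leading term pr²: subtract (7/24)·h_2 from -7/6pr² + 7/9p + 3q³ - 25/4q² - 7/4qr² - 8qr - 46/3q + ¼r⁴ - 13/6r² + ⅔r + 11/4 → 3q³ - 39/4q² - 7/4qr² - 8qr - 25/3q + ¼r⁴ - 13/6r² + 10r + 271/12
  leading term q³: no divisor's leading term divides it; move 3q³ to the remainder.
  leading term q²: no divisor's leading term divides it; move -39/4q² to the remainder.
  leading term qr²: no divisor's leading term divides it; move -7/4qr² to the remainder.
  leading term qr: no divisor's leading term divides it; move -8qr to the remainder.
  leading term q: no divisor's leading term divides it; move -25/3q to the remainder.
  leading term r⁴: no divisor's leading term divides it; move ¼r⁴ to the remainder.
  leading term r²: no divisor's leading term divides it; move -13/6r² to the remainder.
  leading term r: no divisor's leading term divides it; move 10r to the remainder.
  leading term 1: no divisor's leading term divides it; move 271/12 to the remainder.
  remainder 3q³ - 39/4q² - 7/4qr² - 8qr - 25/3q + ¼r⁴ - 13/6r² + 10r + 271/12 ≠ 0; add k_3 = 3q³ - 39/4q² - 7/4qr² - 8qr - 25/3q + ¼r⁴ - 13/6r² + 10r + 271/12 to the basis.

The other S-polynomials (S(h_1,k_3), S(h_2,k_3)) all reduce to 0 modulo the current basis, so we have a Gröbner basis.
Inter-reduce: drop elements whose leading term is divisible by another's, tail-reduce, and make monic.
Reduced Gröbner basis: {pq - 5/4p - 7/4q + ¼r² - 2, pr² - ⅔p - 3q² + 6q + 8r + 17, q³ - 13/4q² - 7/12qr² - 8/3qr - 25/9q + 1/12r⁴ - 13/18r² + 10/3r + 271/36}.

Same reduced basis, so the two generating sets span the same ideal.

Yes, the ideals are equal.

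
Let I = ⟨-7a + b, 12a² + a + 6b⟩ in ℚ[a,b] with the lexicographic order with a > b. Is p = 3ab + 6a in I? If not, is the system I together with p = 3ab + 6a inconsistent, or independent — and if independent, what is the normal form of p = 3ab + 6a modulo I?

First compute the reduced Gröbner basis of I by Buchberger's algorithm.
f_1 = -7a + b, LT = a.
f_2 = 12a² + a + 6b, LT = a².

S(f_1,f_2): lcm = a². S = -1/7ab - 1/12a - ½b.
  leading term ab: subtract (1/49b)·f_1 from -1/7ab - 1/12a - ½b → -1/12a - 1/49b² - ½b
  leading term a: subtract (1/84)·f_1 from -1/12a - 1/49b² - ½b → -1/49b² - 43/84b
  leading term b²: no divisor's leading term divides it; move -1/49b² to the remainder.
  leading term b: no divisor's leading term divides it; move -43/84b to the remainder.
  remainder -1/49b² - 43/84b ≠ 0; add h_3 = -1/49b² - 43/84b to the basis.

S(f_1,h_3): leading monomials are coprime, so the S-polynomial reduces to 0 (Buchberger's first criterion).
S(f_2,h_3): leading monomials are coprime, so the S-polynomial reduces to 0 (Buchberger's first criterion).
Every S-polynomial of the final basis reduces to 0, so we have a Gröbner basis.
Inter-reduce: drop elements whose leading term is divisible by another's, tail-reduce, and make monic.
Reduced Gröbner basis: {a - 1/7b, b² + 301/12b}.
Label its elements g_1 = a - 1/7b, g_2 = b² + 301/12b.

Reduce p = 3ab + 6a modulo G:
  leading term ab: subtract (3b)·g_1 from 3ab + 6a → 6a + 3/7b²
  leading term a: subtract (6)·g_1 from 6a + 3/7b² → 3/7b² + 6/7b
  leading term b²: subtract (3/7)·g_2 from 3/7b² + 6/7b → -277/28b
  leading term b: no divisor's leading term divides it; move -277/28b to the remainder.
  normal form = -277/28b.
The normal form is nonzero, so p ∉ I. Since p minus its normal form lies in I, I + (p) = I + (r) where r = -277/28b; decide whether this ideal is the whole ring.
Run Buchberger on G together with r (pairs among the g_i already reduce to 0 since G is a Gröbner basis):
g_1 = a - 1/7b, LT = a.
g_2 = b² + 301/12b, LT = b².
r = -277/28b, LT = b.

S(g_1,g_2): leading monomials are coprime, so the S-polynomial reduces to 0 (Buchberger's first criterion).
S(g_1,r): leading monomials are coprime, so the S-polynomial reduces to 0 (Buchberger's first criterion).
S(g_2,r): lcm = b². S = 301/12b.
  leading term b: subtract (-2107/831)·r from 301/12b → 0
  remainder 0.

Every S-polynomial of the final basis reduces to 0, so we have a Gröbner basis.
Inter-reduce: drop elements whose leading term is divisible by another's, tail-reduce, and make monic.
Reduced Gröbner basis: {a, b}.
The reduced Gröbner basis of I + (p) is {a, b} ≠ {1}, a proper ideal, so the enlarged system stays consistent: p is independent of I, with normal form -277/28b.

3ab + 6a is independent of I; its normal form modulo I is -277/28b.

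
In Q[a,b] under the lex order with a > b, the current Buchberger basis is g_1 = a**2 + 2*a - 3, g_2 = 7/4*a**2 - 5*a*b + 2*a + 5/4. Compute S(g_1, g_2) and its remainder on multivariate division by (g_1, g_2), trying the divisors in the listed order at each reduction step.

S(g_1, g_2) = 20/7*a*b + 6/7*a - 26/7; remainder on division = 20/7*a*b + 6/7*a - 26/7.

lcm(LM(g_1), LM(g_2)) = a**2.
S = (lcm/LT(g_1))·g_1 − (lcm/LT(g_2))·g_2 = 20/7*a*b + 6/7*a - 26/7.
Reduce S modulo (g_1, g_2) in that order:
  leading term a*b: no divisor's leading term divides it; move 20/7*a*b to the remainder.
  leading term a: no divisor's leading term divides it; move 6/7*a to the remainder.
  leading term 1: no divisor's leading term divides it; move -26/7 to the remainder.
The remainder 20/7*a*b + 6/7*a - 26/7 is nonzero, so it would be added as the next basis element.
This is the inner loop of Buchberger's algorithm — each nonzero remainder becomes a new basis element.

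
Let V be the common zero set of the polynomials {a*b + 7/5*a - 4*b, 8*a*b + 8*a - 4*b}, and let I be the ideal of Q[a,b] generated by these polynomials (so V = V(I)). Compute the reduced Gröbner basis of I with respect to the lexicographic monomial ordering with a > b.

G = {a - 35/4*b, b**2 + 33/35*b}

f_1 = a*b + 7/5*a - 4*b, LT = a*b.
f_2 = 8*a*b + 8*a - 4*b, LT = a*b.

S(f_1,f_2): lcm = a*b. S = 2/5*a - 7/2*b.
  reduce S modulo (f_1, f_2):
  remainder 2/5*a - 7/2*b ≠ 0; add g_3 = 2/5*a - 7/2*b to the basis.

S(f_1,g_3): lcm = a*b. S = 7/5*a + 35/4*b**2 - 4*b.
  reduce S modulo (f_1, f_2, g_3):
  remainder 35/4*b**2 + 33/4*b ≠ 0; add g_4 = 35/4*b**2 + 33/4*b to the basis.

The other S-polynomials (S(f_2,g_3), S(f_1,g_4), S(f_2,g_4), S(g_3,g_4)) all reduce to 0 modulo the current basis, so we have a Gröbner basis.
Inter-reduce: drop elements whose leading term is divisible by another's, tail-reduce, and make monic.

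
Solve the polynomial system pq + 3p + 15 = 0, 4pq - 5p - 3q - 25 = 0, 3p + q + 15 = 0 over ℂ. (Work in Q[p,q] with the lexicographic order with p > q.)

Compute a lex Gröbner basis by Buchberger's algorithm.
f_1 = pq + 3p + 15, LT = pq.
f_2 = 4pq - 5p - 3q - 25, LT = pq.
f_3 = 3p + q + 15, LT = p.

S(f_1,f_2): lcm = pq. S = 17/4p + 3/4q + 85/4.
  leading term p: subtract (17/12)·f_3 from 17/4p + 3/4q + 85/4 → -2/3q
  leading term q: no divisor's leading term divides it; move -2/3q to the remainder.
  remainder -2/3q ≠ 0; add h_4 = -2/3q to the basis.

S(f_1,f_3): lcm = pq. S = 3p - 1/3q^2 - 5q + 15.
  leading term p: subtract (1)·f_3 from 3p - 1/3q^2 - 5q + 15 → -1/3q^2 - 6q
  leading term q^2: subtract (1/2q)·h_4 from -1/3q^2 - 6q → -6q
  leading term q: subtract (9)·h_4 from -6q → 0
  remainder 0.

S(f_2,f_3): lcm = pq. S = -5/4p - 1/3q^2 - 23/4q - 25/4.
  leading term p: subtract (-5/12)·f_3 from -5/4p - 1/3q^2 - 23/4q - 25/4 → -1/3q^2 - 16/3q
  leading term q^2: subtract (1/2q)·h_4 from -1/3q^2 - 16/3q → -16/3q
  leading term q: subtract (8)·h_4 from -16/3q → 0
  remainder 0.

S(f_1,h_4): lcm = pq. S = 3p + 15.
  leading term p: subtract (1)·f_3 from 3p + 15 → -q
  leading term q: subtract (3/2)·h_4 from -q → 0
  remainder 0.

S(f_2,h_4): lcm = pq. S = -5/4p - 3/4q - 25/4.
  leading term p: subtract (-5/12)·f_3 from -5/4p - 3/4q - 25/4 → -1/3q
  leading term q: subtract (1/2)·h_4 from -1/3q → 0
  remainder 0.

S(f_3,h_4): leading monomials are coprime, so the S-polynomial reduces to 0 (Buchberger's first criterion).
Every S-polynomial of the final basis reduces to 0, so we have a Gröbner basis.
Inter-reduce: drop elements whose leading term is divisible by another's, tail-reduce, and make monic.
Reduced Gröbner basis: {p + 5, q}.

From the last basis element, q = 0, so q takes values in {0}. Each choice, substituted upward through the basis, yields the corresponding point(s) of the solution set.
  q = 0: the earlier basis element becomes p + 5 = 0, giving p = -5 — point (-5, 0).
Each listed point satisfies every original equation (direct substitution).

{(-5, 0)}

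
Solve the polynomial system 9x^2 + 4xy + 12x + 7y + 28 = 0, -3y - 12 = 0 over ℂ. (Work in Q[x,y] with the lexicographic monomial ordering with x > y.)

{(0, -4), (4/9, -4)}

Compute a lex Gröbner basis by Buchberger's algorithm.
f_1 = 9x^2 + 4xy + 12x + 7y + 28, LT = x^2.
f_2 = -3y - 12, LT = y.

The S-polynomials (S(f_1,f_2)) all reduce to 0 modulo the current basis, so we have a Gröbner basis.
Inter-reduce: drop elements whose leading term is divisible by another's, tail-reduce, and make monic.
Reduced Gröbner basis: {x^2 - 4/9x, y + 4}.

Elimination: the polynomial y + 4 lies in the elimination ideal for y, so y ∈ {-4}. For each such y, the remaining basis elements (now univariate) give the rest of the solution.
  y = -4: the earlier basis element becomes x^2 - 4/9x = 0, giving x = 0, 4/9 — points (0, -4), (4/9, -4).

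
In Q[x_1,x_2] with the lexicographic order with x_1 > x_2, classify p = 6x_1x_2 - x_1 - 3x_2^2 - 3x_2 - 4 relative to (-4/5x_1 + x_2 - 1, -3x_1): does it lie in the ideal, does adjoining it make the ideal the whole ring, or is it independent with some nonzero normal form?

Adjoining 6x_1x_2 - x_1 - 3x_2^2 - 3x_2 - 4 makes the ideal the whole ring: the system is inconsistent.

First compute the reduced Gröbner basis of I by Buchberger's algorithm.
f_1 = -4/5x_1 + x_2 - 1, LT = x_1.
f_2 = -3x_1, LT = x_1.

S(f_1,f_2): lcm = x_1. S = -5/4x_2 + 5/4.
  leading term x_2: no divisor's leading term divides it; move -5/4x_2 to the remainder.
  leading term 1: no divisor's leading term divides it; move 5/4 to the remainder.
  remainder -5/4x_2 + 5/4 ≠ 0; add h_3 = -5/4x_2 + 5/4 to the basis.

S(f_1,h_3): leading monomials are coprime, so the S-polynomial reduces to 0 (Buchberger's first criterion).
S(f_2,h_3): leading monomials are coprime, so the S-polynomial reduces to 0 (Buchberger's first criterion).
Every S-polynomial of the final basis reduces to 0, so we have a Gröbner basis.
Inter-reduce: drop elements whose leading term is divisible by another's, tail-reduce, and make monic.
Reduced Gröbner basis: {x_1, x_2 - 1}.
Label its elements g_1 = x_1, g_2 = x_2 - 1.

Reduce p = 6x_1x_2 - x_1 - 3x_2^2 - 3x_2 - 4 modulo G:
  leading term x_1x_2: subtract (6x_2)·g_1 from 6x_1x_2 - x_1 - 3x_2^2 - 3x_2 - 4 → -x_1 - 3x_2^2 - 3x_2 - 4
  leading term x_1: subtract (-1)·g_1 from -x_1 - 3x_2^2 - 3x_2 - 4 → -3x_2^2 - 3x_2 - 4
  leading term x_2^2: subtract (-3x_2)·g_2 from -3x_2^2 - 3x_2 - 4 → -6x_2 - 4
  leading term x_2: subtract (-6)·g_2 from -6x_2 - 4 → -10
  leading term 1: no divisor's leading term divides it; move -10 to the remainder.
  normal form = -10.
The normal form is nonzero, so p ∉ I. Since p minus its normal form lies in I, I + (p) = I + (r) where r = -10; decide whether this ideal is the whole ring.
Here r = -10 is a nonzero constant, hence a unit: 1 ∈ I + (p), the Gröbner basis of I + (p) is {1}, and the enlarged system has no common solution — adjoining p is inconsistent.

The remainder on division by a Gröbner basis is unique — it is the normal form.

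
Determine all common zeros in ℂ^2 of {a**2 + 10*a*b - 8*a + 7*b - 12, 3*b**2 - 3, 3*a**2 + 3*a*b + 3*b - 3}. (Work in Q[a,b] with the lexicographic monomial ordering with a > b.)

{(-1, -1)}

Compute a lex Gröbner basis by Buchberger's algorithm.
f_1 = a**2 + 10*a*b - 8*a + 7*b - 12, LT = a**2.
f_2 = 3*b**2 - 3, LT = b**2.
f_3 = 3*a**2 + 3*a*b + 3*b - 3, LT = a**2.

S(f_1,f_2): leading monomials are coprime, so the S-polynomial reduces to 0 (Buchberger's first criterion).
S(f_1,f_3): lcm = a**2. S = 9*a*b - 8*a + 6*b - 11.
  leading term a*b: no divisor's leading term divides it; move 9*a*b to the remainder.
  leading term a: no divisor's leading term divides it; move -8*a to the remainder.
  leading term b: no divisor's leading term divides it; move 6*b to the remainder.
  leading term 1: no divisor's leading term divides it; move -11 to the remainder.
  remainder 9*a*b - 8*a + 6*b - 11 ≠ 0; add h_4 = 9*a*b - 8*a + 6*b - 11 to the basis.

S(f_2,f_3): leading monomials are coprime, so the S-polynomial reduces to 0 (Buchberger's first criterion).
S(f_1,h_4): lcm = a**2*b. S = 8/9*a**2 + 10*a*b**2 - 26/3*a*b + 11/9*a + 7*b**2 - 12*b.
  leading term a**2: subtract (8/9)·f_1 from 8/9*a**2 + 10*a*b**2 - 26/3*a*b + 11/9*a + 7*b**2 - 12*b → 10*a*b**2 - 158/9*a*b + 25/3*a + 7*b**2 - 164/9*b + 32/3
  leading term a*b**2: subtract (10/3*a)·f_2 from 10*a*b**2 - 158/9*a*b + 25/3*a + 7*b**2 - 164/9*b + 32/3 → -158/9*a*b + 55/3*a + 7*b**2 - 164/9*b + 32/3
  leading term a*b: subtract (-158/81)·h_4 from -158/9*a*b + 55/3*a + 7*b**2 - 164/9*b + 32/3 → 221/81*a + 7*b**2 - 176/27*b - 874/81
  leading term a: no divisor's leading term divides it; move 221/81*a to the remainder.
  leading term b**2: subtract (7/3)·f_2 from 7*b**2 - 176/27*b - 874/81 → -176/27*b - 307/81
  leading term b: no divisor's leading term divides it; move -176/27*b to the remainder.
  leading term 1: no divisor's leading term divides it; move -307/81 to the remainder.
  remainder 221/81*a - 176/27*b - 307/81 ≠ 0; add h_5 = 221/81*a - 176/27*b - 307/81 to the basis.

S(f_2,h_4): lcm = a*b**2. S = 8/9*a*b - a - 2/3*b**2 + 11/9*b.
  leading term a*b: subtract (8/81)·h_4 from 8/9*a*b - a - 2/3*b**2 + 11/9*b → -17/81*a - 2/3*b**2 + 17/27*b + 88/81
  leading term a: subtract (-1/13)·h_5 from -17/81*a - 2/3*b**2 + 17/27*b + 88/81 → -2/3*b**2 + 5/39*b + 31/39
  leading term b**2: subtract (-2/9)·f_2 from -2/3*b**2 + 5/39*b + 31/39 → 5/39*b + 5/39
  leading term b: no divisor's leading term divides it; move 5/39*b to the remainder.
  leading term 1: no divisor's leading term divides it; move 5/39 to the remainder.
  remainder 5/39*b + 5/39 ≠ 0; add h_6 = 5/39*b + 5/39 to the basis.

S(f_3,h_4): lcm = a**2*b. S = 8/9*a**2 + a*b**2 - 2/3*a*b + 11/9*a + b**2 - b.
  leading term a**2: subtract (8/9)·f_1 from 8/9*a**2 + a*b**2 - 2/3*a*b + 11/9*a + b**2 - b → a*b**2 - 86/9*a*b + 25/3*a + b**2 - 65/9*b + 32/3
  leading term a*b**2: subtract (1/3*a)·f_2 from a*b**2 - 86/9*a*b + 25/3*a + b**2 - 65/9*b + 32/3 → -86/9*a*b + 28/3*a + b**2 - 65/9*b + 32/3
  leading term a*b: subtract (-86/81)·h_4 from -86/9*a*b + 28/3*a + b**2 - 65/9*b + 32/3 → 68/81*a + b**2 - 23/27*b - 82/81
  leading term a: subtract (4/13)·h_5 from 68/81*a + b**2 - 23/27*b - 82/81 → b**2 + 15/13*b + 2/13
  leading term b**2: subtract (1/3)·f_2 from b**2 + 15/13*b + 2/13 → 15/13*b + 15/13
  leading term b: subtract (9)·h_6 from 15/13*b + 15/13 → 0
  remainder 0.

S(f_1,h_5): lcm = a**2. S = 2738/221*a*b - 1461/221*a + 7*b - 12.
  leading term a*b: subtract (2738/1989)·h_4 from 2738/221*a*b - 1461/221*a + 7*b - 12 → 515/117*a - 835/663*b + 6250/1989
  leading term a: subtract (4635/2873)·h_5 from 515/117*a - 835/663*b + 6250/1989 → 26595/2873*b + 26595/2873
  leading term b: subtract (15957/221)·h_6 from 26595/2873*b + 26595/2873 → 0
  remainder 0.

S(f_2,h_5): leading monomials are coprime, so the S-polynomial reduces to 0 (Buchberger's first criterion).
S(f_3,h_5): lcm = a**2. S = 749/221*a*b + 307/221*a + b - 1.
  leading term a*b: subtract (749/1989)·h_4 from 749/221*a*b + 307/221*a + b - 1 → 515/117*a - 835/663*b + 6250/1989
  leading term a: subtract (4635/2873)·h_5 from 515/117*a - 835/663*b + 6250/1989 → 26595/2873*b + 26595/2873
  leading term b: subtract (15957/221)·h_6 from 26595/2873*b + 26595/2873 → 0
  remainder 0.

S(h_4,h_5): lcm = a*b. S = -8/9*a + 528/221*b**2 + 1363/663*b - 11/9.
  leading term a: subtract (-72/221)·h_5 from -8/9*a + 528/221*b**2 + 1363/663*b - 11/9 → 528/221*b**2 - 15/221*b - 543/221
  leading term b**2: subtract (176/221)·f_2 from 528/221*b**2 - 15/221*b - 543/221 → -15/221*b - 15/221
  leading term b: subtract (-9/17)·h_6 from -15/221*b - 15/221 → 0
  remainder 0.

S(f_1,h_6): leading monomials are coprime, so the S-polynomial reduces to 0 (Buchberger's first criterion).
S(f_2,h_6): lcm = b**2. S = -b - 1.
  leading term b: subtract (-39/5)·h_6 from -b - 1 → 0
  remainder 0.

S(f_3,h_6): leading monomials are coprime, so the S-polynomial reduces to 0 (Buchberger's first criterion).
S(h_4,h_6): lcm = a*b. S = -17/9*a + 2/3*b - 11/9.
  leading term a: subtract (-9/13)·h_5 from -17/9*a + 2/3*b - 11/9 → -50/13*b - 50/13
  leading term b: subtract (-30)·h_6 from -50/13*b - 50/13 → 0
  remainder 0.

S(h_5,h_6): leading monomials are coprime, so the S-polynomial reduces to 0 (Buchberger's first criterion).
Every S-polynomial of the final basis reduces to 0, so we have a Gröbner basis.
Inter-reduce: drop elements whose leading term is divisible by another's, tail-reduce, and make monic.
Reduced Gröbner basis: {a + 1, b + 1}.

Elimination: the polynomial b + 1 lies in the elimination ideal for b, so b ∈ {-1}. For each such b, the remaining basis elements (now univariate) give the rest of the solution.
  b = -1: the earlier basis element becomes a + 1 = 0, giving a = -1 — point (-1, -1).
Check: every point annihilates each of the original generators.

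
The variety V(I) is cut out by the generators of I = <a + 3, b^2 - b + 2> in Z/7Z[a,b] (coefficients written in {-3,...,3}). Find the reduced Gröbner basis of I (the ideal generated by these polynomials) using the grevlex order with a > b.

G = {b^2 - b + 2, a + 3}

This is the nonlinear analogue of row-reducing a linear system.

f_1 = a + 3, LT = a.
f_2 = b^2 - b + 2, LT = b^2.

The S-polynomials (S(f_1,f_2)) all reduce to 0 modulo the current basis, so we have a Gröbner basis.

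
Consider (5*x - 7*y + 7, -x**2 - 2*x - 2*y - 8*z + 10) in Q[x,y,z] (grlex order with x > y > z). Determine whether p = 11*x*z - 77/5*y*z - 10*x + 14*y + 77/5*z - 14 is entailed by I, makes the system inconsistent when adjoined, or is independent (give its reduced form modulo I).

11*x*z - 77/5*y*z - 10*x + 14*y + 77/5*z - 14 lies in I (it reduces to 0).

First compute the reduced Gröbner basis of I by Buchberger's algorithm.
f_1 = 5*x - 7*y + 7, LT = x.
f_2 = -x**2 - 2*x - 2*y - 8*z + 10, LT = x**2.

S(f_1,f_2): lcm = x**2. S = -7/5*x*y - 3/5*x - 2*y - 8*z + 10.
  leading term x*y: subtract (-7/25*y)·f_1 from -7/5*x*y - 3/5*x - 2*y - 8*z + 10 → -49/25*y**2 - 3/5*x - 1/25*y - 8*z + 10
  leading term y**2: no divisor's leading term divides it; move -49/25*y**2 to the remainder.
  leading term x: subtract (-3/25)·f_1 from -3/5*x - 1/25*y - 8*z + 10 → -22/25*y - 8*z + 271/25
  leading term y: no divisor's leading term divides it; move -22/25*y to the remainder.
  leading term z: no divisor's leading term divides it; move -8*z to the remainder.
  leading term 1: no divisor's leading term divides it; move 271/25 to the remainder.
  remainder -49/25*y**2 - 22/25*y - 8*z + 271/25 ≠ 0; add h_3 = -49/25*y**2 - 22/25*y - 8*z + 271/25 to the basis.

The other S-polynomials (S(f_1,h_3), S(f_2,h_3)) all reduce to 0 modulo the current basis, so we have a Gröbner basis.
Inter-reduce: drop elements whose leading term is divisible by another's, tail-reduce, and make monic.
Reduced Gröbner basis: {y**2 + 22/49*y + 200/49*z - 271/49, x - 7/5*y + 7/5}.
Label its elements g_1 = y**2 + 22/49*y + 200/49*z - 271/49, g_2 = x - 7/5*y + 7/5.

Reduce p = 11*x*z - 77/5*y*z - 10*x + 14*y + 77/5*z - 14 modulo G:
  leading term x*z: subtract (11*z)·g_2 from 11*x*z - 77/5*y*z - 10*x + 14*y + 77/5*z - 14 → -10*x + 14*y - 14
  leading term x: subtract (-10)·g_2 from -10*x + 14*y - 14 → 0
  normal form = 0.
Since the normal form is 0, p ∈ I.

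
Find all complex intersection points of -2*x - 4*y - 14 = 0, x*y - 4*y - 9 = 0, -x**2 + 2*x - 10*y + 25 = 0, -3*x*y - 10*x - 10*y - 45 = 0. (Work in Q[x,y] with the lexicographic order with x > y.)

Compute a lex Gröbner basis by Buchberger's algorithm.
f_1 = -2*x - 4*y - 14, LT = x.
f_2 = x*y - 4*y - 9, LT = x*y.
f_3 = -x**2 + 2*x - 10*y + 25, LT = x**2.
f_4 = -3*x*y - 10*x - 10*y - 45, LT = x*y.

S(f_1,f_2): lcm = x*y. S = 2*y**2 + 11*y + 9.
  reduce S modulo (f_1, f_2, f_3, f_4):
  remainder 2*y**2 + 11*y + 9 ≠ 0; add h_5 = 2*y**2 + 11*y + 9 to the basis.

S(f_1,f_3): lcm = x**2. S = 2*x*y + 9*x - 10*y + 25.
  reduce S modulo (f_1, f_2, f_3, f_4, h_5):
  remainder -20*y - 20 ≠ 0; add h_6 = -20*y - 20 to the basis.

The other S-polynomials (S(f_1,f_4), S(f_2,f_3), S(f_2,f_4), S(f_3,f_4), S(f_1,h_5), S(f_2,h_5), S(f_3,h_5), S(f_4,h_5), S(f_1,h_6), S(f_2,h_6), S(f_3,h_6), S(f_4,h_6), S(h_5,h_6)) all reduce to 0 modulo the current basis, so we have a Gröbner basis.
Inter-reduce: drop elements whose leading term is divisible by another's, tail-reduce, and make monic.
Reduced Gröbner basis: {x + 5, y + 1}.

Elimination: the polynomial y + 1 lies in the elimination ideal for y, so y ∈ {-1}. For each such y, the remaining basis elements (now univariate) give the rest of the solution.
  y = -1: the earlier basis element becomes x + 5 = 0, giving x = -5 — point (-5, -1).
A lex Gröbner basis triangularizes the system, enabling back-substitution.

{(-5, -1)}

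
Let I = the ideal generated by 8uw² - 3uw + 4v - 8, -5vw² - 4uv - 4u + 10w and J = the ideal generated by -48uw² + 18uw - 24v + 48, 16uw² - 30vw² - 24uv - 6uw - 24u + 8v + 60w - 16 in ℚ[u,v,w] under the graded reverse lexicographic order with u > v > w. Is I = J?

Equality of ideals is decidable: compute both reduced Gröbner bases (unique for the ordering) and check whether they agree.
Buchberger on the first generating set:
f_1 = 8uw² - 3uw + 4v - 8, LT = uw².
f_2 = -5vw² - 4uv - 4u + 10w, LT = vw².

S(f_1,f_2): lcm = uvw². S = -⅘u²v - ⅜uvw - ⅘u² + ½v² + 2uw - v.
  reduce S modulo (f_1, f_2):
  remainder -⅘u²v - ⅜uvw - ⅘u² + ½v² + 2uw - v ≠ 0; add g_3 = -⅘u²v - ⅜uvw - ⅘u² + ½v² + 2uw - v to the basis.

The other S-polynomials (S(f_1,g_3), S(f_2,g_3)) all reduce to 0 modulo the current basis, so we have a Gröbner basis.
Inter-reduce: drop elements whose leading term is divisible by another's, tail-reduce, and make monic.
Reduced Gröbner basis: {u²v + 15/32uvw + u² - ⅝v² - 5/2uw + 5/4v, uw² - ⅜uw + ½v - 1, vw² + ⅘uv + ⅘u - 2w}.

Buchberger on the second generating set:
h_1 = -48uw² + 18uw - 24v + 48, LT = uw².
h_2 = 16uw² - 30vw² - 24uv - 6uw - 24u + 8v + 60w - 16, LT = uw².

S(h_1,h_2): lcm = uw². S = 15/8vw² + 3/2uv + 3/2u - 15/4w.
  reduce S modulo (h_1, h_2):
  remainder 15/8vw² + 3/2uv + 3/2u - 15/4w ≠ 0; add k_3 = 15/8vw² + 3/2uv + 3/2u - 15/4w to the basis.

S(h_1,k_3): lcm = uvw². S = -⅘u²v - ⅜uvw - ⅘u² + ½v² + 2uw - v.
  reduce S modulo (h_1, h_2, k_3):
  remainder -⅘u²v - ⅜uvw - ⅘u² + ½v² + 2uw - v ≠ 0; add k_4 = -⅘u²v - ⅜uvw - ⅘u² + ½v² + 2uw - v to the basis.

The other S-polynomials (S(h_2,k_3), S(h_1,k_4), S(h_2,k_4), S(k_3,k_4)) all reduce to 0 modulo the current basis, so we have a Gröbner basis.
Inter-reduce: drop elements whose leading term is divisible by another's, tail-reduce, and make monic.
Reduced Gröbner basis: {u²v + 15/32uvw + u² - ⅝v² - 5/2uw + 5/4v, uw² - ⅜uw + ½v - 1, vw² + ⅘uv + ⅘u - 2w}.

These coincide, so the ideals are equal.

Yes, the ideals are equal.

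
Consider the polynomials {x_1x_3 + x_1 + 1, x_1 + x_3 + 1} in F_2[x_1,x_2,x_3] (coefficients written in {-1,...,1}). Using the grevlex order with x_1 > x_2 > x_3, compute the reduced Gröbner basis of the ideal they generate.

f_1 = x_1x_3 + x_1 + 1, LT = x_1x_3.
f_2 = x_1 + x_3 + 1, LT = x_1.

S(f_1,f_2): lcm = x_1x_3. S = x_3^2 + x_1 + x_3 + 1.
  leading term x_3^2: no divisor's leading term divides it; move x_3^2 to the remainder.
  leading term x_1: subtract (1)·f_2 from x_1 + x_3 + 1 → 0
  remainder x_3^2 ≠ 0; add g_3 = x_3^2 to the basis.

The other S-polynomials (S(f_1,g_3), S(f_2,g_3)) all reduce to 0 modulo the current basis, so we have a Gröbner basis.
Inter-reduce: drop elements whose leading term is divisible by another's, tail-reduce, and make monic.

G = {x_3^2, x_1 + x_3 + 1}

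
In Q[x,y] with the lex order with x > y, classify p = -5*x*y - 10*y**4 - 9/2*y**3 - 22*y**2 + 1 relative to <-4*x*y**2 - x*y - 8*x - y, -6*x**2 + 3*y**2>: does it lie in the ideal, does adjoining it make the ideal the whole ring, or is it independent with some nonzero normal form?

First compute the reduced Gröbner basis of I by Buchberger's algorithm.
f_1 = -4*x*y**2 - x*y - 8*x - y, LT = x*y**2.
f_2 = -6*x**2 + 3*y**2, LT = x**2.

S(f_1,f_2): lcm = x**2*y**2. S = 1/4*x**2*y + 2*x**2 + 1/4*x*y + 1/2*y**4.
  reduce S modulo (f_1, f_2):
  remainder 1/4*x*y + 1/2*y**4 + 1/8*y**3 + y**2 ≠ 0; add h_3 = 1/4*x*y + 1/2*y**4 + 1/8*y**3 + y**2 to the basis.

S(f_1,h_3): lcm = x*y**2. S = 1/4*x*y + 2*x - 2*y**5 - 1/2*y**4 - 4*y**3 + 1/4*y.
  reduce S modulo (f_1, f_2, h_3):
  remainder 2*x - 2*y**5 - y**4 - 33/8*y**3 - y**2 + 1/4*y ≠ 0; add h_4 = 2*x - 2*y**5 - y**4 - 33/8*y**3 - y**2 + 1/4*y to the basis.

S(f_1,h_4): lcm = x*y**2. S = 1/4*x*y + 2*x + y**7 + 1/2*y**6 + 33/16*y**5 + 1/2*y**4 - 1/8*y**3 + 1/4*y.
  reduce S modulo (f_1, f_2, h_3, h_4):
  remainder y**7 + 1/2*y**6 + 65/16*y**5 + y**4 + 31/8*y**3 ≠ 0; add h_5 = y**7 + 1/2*y**6 + 65/16*y**5 + y**4 + 31/8*y**3 to the basis.

S(h_3,h_4): lcm = x*y. S = y**6 + 1/2*y**5 + 65/16*y**4 + y**3 + 31/8*y**2.
  reduce S modulo (f_1, f_2, h_3, h_4, h_5):
  remainder y**6 + 1/2*y**5 + 65/16*y**4 + y**3 + 31/8*y**2 ≠ 0; add h_6 = y**6 + 1/2*y**5 + 65/16*y**4 + y**3 + 31/8*y**2 to the basis.

The other S-polynomials (S(f_2,h_3), S(f_2,h_4), S(f_1,h_5), S(f_2,h_5), S(h_3,h_5), S(h_4,h_5), S(f_1,h_6), S(f_2,h_6), S(h_3,h_6), S(h_4,h_6), S(h_5,h_6)) all reduce to 0 modulo the current basis, so we have a Gröbner basis.
Inter-reduce: drop elements whose leading term is divisible by another's, tail-reduce, and make monic.
Reduced Gröbner basis: {x - y**5 - 1/2*y**4 - 33/16*y**3 - 1/2*y**2 + 1/8*y, y**6 + 1/2*y**5 + 65/16*y**4 + y**3 + 31/8*y**2}.
Label its elements g_1 = x - y**5 - 1/2*y**4 - 33/16*y**3 - 1/2*y**2 + 1/8*y, g_2 = y**6 + 1/2*y**5 + 65/16*y**4 + y**3 + 31/8*y**2.

Reduce p = -5*x*y - 10*y**4 - 9/2*y**3 - 22*y**2 + 1 modulo G:
  leading term x*y: subtract (-5*y)·g_1 from -5*x*y - 10*y**4 - 9/2*y**3 - 22*y**2 + 1 → -5*y**6 - 5/2*y**5 - 325/16*y**4 - 7*y**3 - 171/8*y**2 + 1
  leading term y**6: subtract (-5)·g_2 from -5*y**6 - 5/2*y**5 - 325/16*y**4 - 7*y**3 - 171/8*y**2 + 1 → -2*y**3 - 2*y**2 + 1
  leading term y**3: no divisor's leading term divides it; move -2*y**3 to the remainder.
  leading term y**2: no divisor's leading term divides it; move -2*y**2 to the remainder.
  leading term 1: no divisor's leading term divides it; move 1 to the remainder.
  normal form = -2*y**3 - 2*y**2 + 1.
The normal form is nonzero, so p ∉ I. Since p minus its normal form lies in I, I + (p) = I + (r) where r = -2*y**3 - 2*y**2 + 1; decide whether this ideal is the whole ring.
Run Buchberger on G together with r (pairs among the g_i already reduce to 0 since G is a Gröbner basis):
g_1 = x - y**5 - 1/2*y**4 - 33/16*y**3 - 1/2*y**2 + 1/8*y, LT = x.
g_2 = y**6 + 1/2*y**5 + 65/16*y**4 + y**3 + 31/8*y**2, LT = y**6.
r = -2*y**3 - 2*y**2 + 1, LT = y**3.

S(g_2,r): lcm = y**6. S = -1/2*y**5 + 65/16*y**4 + 3/2*y**3 + 31/8*y**2.
  reduce S modulo (g_1, g_2, r):
  remainder 107/16*y**2 + 73/32*y - 49/32 ≠ 0; add m_4 = 107/16*y**2 + 73/32*y - 49/32 to the basis.

S(g_2,m_4): lcm = y**6. S = 17/107*y**5 + 7347/1712*y**4 + y**3 + 31/8*y**2.
  reduce S modulo (g_1, g_2, r, m_4):
  remainder -32171/91592*y + 5169/91592 ≠ 0; add m_5 = -32171/91592*y + 5169/91592 to the basis.

S(r,m_4): lcm = y**3. S = 141/214*y**2 + 49/214*y - 1/2.
  reduce S modulo (g_1, g_2, r, m_4, m_5):
  remainder -2398993/6884594 ≠ 0; add m_6 = -2398993/6884594 to the basis.

The other S-polynomials (S(g_1,g_2), S(g_1,r), S(g_1,m_4), S(g_1,m_5), S(g_2,m_5), S(r,m_5), S(m_4,m_5), S(g_1,m_6), S(g_2,m_6), S(r,m_6), S(m_4,m_6), S(m_5,m_6)) all reduce to 0 modulo the current basis, so we have a Gröbner basis.
Inter-reduce: drop elements whose leading term is divisible by another's, tail-reduce, and make monic.
Reduced Gröbner basis: {1}.
The reduced Gröbner basis of I + (p) is {1}: the ideal is the whole ring, so the enlarged system has no common solution — adjoining p is inconsistent.

Ideal membership is decidable via reduction modulo a Gröbner basis.

Adjoining -5*x*y - 10*y**4 - 9/2*y**3 - 22*y**2 + 1 makes the ideal the whole ring: the system is inconsistent.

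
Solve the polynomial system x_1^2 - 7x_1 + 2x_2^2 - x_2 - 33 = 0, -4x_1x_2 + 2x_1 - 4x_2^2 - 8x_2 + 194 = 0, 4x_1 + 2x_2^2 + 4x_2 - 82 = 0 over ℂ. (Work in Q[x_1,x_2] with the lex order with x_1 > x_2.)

{(3, 5)}

Compute a lex Gröbner basis by Buchberger's algorithm.
f_1 = x_1^2 - 7x_1 + 2x_2^2 - x_2 - 33, LT = x_1^2.
f_2 = -4x_1x_2 + 2x_1 - 4x_2^2 - 8x_2 + 194, LT = x_1x_2.
f_3 = 4x_1 + 2x_2^2 + 4x_2 - 82, LT = x_1.

S(f_1,f_2): lcm = x_1^2x_2. S = 1/2x_1^2 - x_1x_2^2 - 9x_1x_2 + 97/2x_1 + 2x_2^3 - x_2^2 - 33x_2.
  reduce S modulo (f_1, f_2, f_3):
  remainder 3x_2^3 - 113/8x_2^2 - 437/4x_2 + 4195/8 ≠ 0; add h_4 = 3x_2^3 - 113/8x_2^2 - 437/4x_2 + 4195/8 to the basis.

S(f_1,f_3): lcm = x_1^2. S = -1/2x_1x_2^2 - x_1x_2 + 27/2x_1 + 2x_2^2 - x_2 - 33.
  reduce S modulo (f_1, f_2, f_3, h_4):
  remainder 1/6x_2^2 - 209/12x_2 + 995/12 ≠ 0; add h_5 = 1/6x_2^2 - 209/12x_2 + 995/12 to the basis.

S(f_2,f_3): lcm = x_1x_2. S = -1/2x_1 - 1/2x_2^3 + 45/2x_2 - 97/2.
  reduce S modulo (f_1, f_2, f_3, h_4, h_5):
  remainder -6883/32x_2 + 34415/32 ≠ 0; add h_6 = -6883/32x_2 + 34415/32 to the basis.

The other S-polynomials (S(f_1,h_4), S(f_2,h_4), S(f_3,h_4), S(f_1,h_5), S(f_2,h_5), S(f_3,h_5), S(h_4,h_5), S(f_1,h_6), S(f_2,h_6), S(f_3,h_6), S(h_4,h_6), S(h_5,h_6)) all reduce to 0 modulo the current basis, so we have a Gröbner basis.
Inter-reduce: drop elements whose leading term is divisible by another's, tail-reduce, and make monic.
Reduced Gröbner basis: {x_1 - 3, x_2 - 5}.

The lex basis is triangular: the last element involves only x_2. Solving x_2 - 5 = 0 gives x_2 ∈ {5}; substituting each value into the earlier elements determines the remaining variables.
  x_2 = 5: the earlier basis element becomes x_1 - 3 = 0, giving x_1 = 3 — point (3, 5).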